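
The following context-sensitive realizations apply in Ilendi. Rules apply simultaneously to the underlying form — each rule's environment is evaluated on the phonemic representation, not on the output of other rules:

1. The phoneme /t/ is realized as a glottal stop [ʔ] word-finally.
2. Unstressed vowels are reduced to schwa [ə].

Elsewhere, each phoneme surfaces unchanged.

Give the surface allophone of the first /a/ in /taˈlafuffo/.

[ə]

/a/ meets the environment for rule 2 (in an unstressed syllable) → [ə].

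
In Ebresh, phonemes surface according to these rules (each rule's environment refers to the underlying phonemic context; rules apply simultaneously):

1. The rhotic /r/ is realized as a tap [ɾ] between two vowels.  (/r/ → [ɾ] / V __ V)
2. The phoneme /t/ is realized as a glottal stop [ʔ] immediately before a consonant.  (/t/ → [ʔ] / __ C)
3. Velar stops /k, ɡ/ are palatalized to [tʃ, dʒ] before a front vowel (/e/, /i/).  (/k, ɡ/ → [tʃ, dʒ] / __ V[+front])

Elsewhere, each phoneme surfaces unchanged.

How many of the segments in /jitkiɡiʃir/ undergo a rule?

3

Segments that undergo a rule: /t/ → [ʔ] (rule 2); /k/ → [tʃ] (rule 3); /ɡ/ → [dʒ] (rule 3).
All other segments surface unchanged.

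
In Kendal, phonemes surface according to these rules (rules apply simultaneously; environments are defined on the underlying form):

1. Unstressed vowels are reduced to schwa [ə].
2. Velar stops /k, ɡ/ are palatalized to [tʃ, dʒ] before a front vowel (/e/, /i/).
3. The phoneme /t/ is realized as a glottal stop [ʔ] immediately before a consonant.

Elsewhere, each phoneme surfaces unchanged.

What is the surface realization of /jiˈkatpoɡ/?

/j/ (word-initial) is unaffected → [j].
/i/ (between /j/ and /k/): in an unstressed syllable, so rule 1 applies → [ə].
/k/ (between /i/ and /a/) fails the environment for rule 2, so it stays [k].
/a/ (between /k/ and /t/): rule 1 targets it, but not in an unstressed syllable → unchanged [a].
/t/ meets the environment for rule 3 (immediately before a consonant) → [ʔ].
/p/ — not in any rule's target class → [p].
/o/ — between /p/ and /ɡ/, in an unstressed syllable — surfaces as [ə] (rule 1).
/ɡ/ — word-final; rule 2 does not apply here → [ɡ].

[jəˈkaʔpəɡ]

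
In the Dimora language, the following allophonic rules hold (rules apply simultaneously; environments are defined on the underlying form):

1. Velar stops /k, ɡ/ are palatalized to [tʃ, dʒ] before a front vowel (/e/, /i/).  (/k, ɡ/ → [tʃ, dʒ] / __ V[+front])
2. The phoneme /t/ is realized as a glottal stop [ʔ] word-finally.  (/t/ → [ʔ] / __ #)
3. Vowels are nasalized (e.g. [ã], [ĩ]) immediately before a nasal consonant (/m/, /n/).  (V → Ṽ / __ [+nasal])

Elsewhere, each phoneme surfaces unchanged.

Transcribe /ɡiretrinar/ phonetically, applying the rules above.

/ɡ/ (word-initial) occurs before a front vowel → [dʒ] by rule 1.
/i/ (between /ɡ/ and /r/) is in the target of rule 3 but the environment (before a nasal consonant) is not met → [i].
/r/ (between /i/ and /e/) is unaffected → [r].
/e/ (between /r/ and /t/): rule 3 targets it, but not before a nasal consonant → unchanged [e].
/t/ — between /e/ and /r/; rule 2 does not apply here → [t].
/r/ (between /t/ and /i/): no rule targets it → [r].
/i/ meets the environment for rule 3 (before a nasal consonant) → [ĩ].
/n/ (between /i/ and /a/) is unaffected → [n].
/a/ (between /n/ and /r/) fails the environment for rule 3, so it stays [a].
/r/ — not in any rule's target class → [r].

[dʒiretrĩnar]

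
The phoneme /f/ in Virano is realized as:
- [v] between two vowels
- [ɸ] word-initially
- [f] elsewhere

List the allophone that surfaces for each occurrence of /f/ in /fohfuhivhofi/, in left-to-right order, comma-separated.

Occurrence 1 (position 1): word-initially → [ɸ].
Occurrence 2 (position 4): no conditioning environment matches → elsewhere allophone [f].
Occurrence 3 (position 11): between two vowels → [v].

[ɸ], [f], [v]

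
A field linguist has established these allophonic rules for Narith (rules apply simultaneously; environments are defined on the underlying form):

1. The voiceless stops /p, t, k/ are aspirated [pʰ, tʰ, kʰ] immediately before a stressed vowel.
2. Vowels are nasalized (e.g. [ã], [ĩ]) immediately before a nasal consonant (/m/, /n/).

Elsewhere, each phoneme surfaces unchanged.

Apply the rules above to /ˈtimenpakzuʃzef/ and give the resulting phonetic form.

/t/ (word-initial) occurs immediately before a stressed vowel → [tʰ] by rule 1.
/i/ (between /t/ and /m/): before a nasal consonant, so rule 2 applies → [ĩ].
/e/ meets the environment for rule 2 (before a nasal consonant) → [ẽ].
/p/ (between /n/ and /a/): rule 1 targets it, but not immediately before a stressed vowel → unchanged [p].
/a/ (between /p/ and /k/) fails the environment for rule 2, so it stays [a].
/k/ (between /a/ and /z/): rule 1 targets it, but not immediately before a stressed vowel → unchanged [k].
/u/ (between /z/ and /ʃ/) fails the environment for rule 2, so it stays [u].
/e/ (between /z/ and /f/) fails the environment for rule 2, so it stays [e].

[ˈtʰĩmẽnpakzuʃzef]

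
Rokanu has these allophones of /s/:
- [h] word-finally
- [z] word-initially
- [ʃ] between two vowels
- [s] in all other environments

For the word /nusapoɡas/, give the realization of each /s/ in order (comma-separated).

[ʃ], [h]

Occurrence 1 (position 3): between two vowels → [ʃ].
Occurrence 2 (position 9): word-finally → [h].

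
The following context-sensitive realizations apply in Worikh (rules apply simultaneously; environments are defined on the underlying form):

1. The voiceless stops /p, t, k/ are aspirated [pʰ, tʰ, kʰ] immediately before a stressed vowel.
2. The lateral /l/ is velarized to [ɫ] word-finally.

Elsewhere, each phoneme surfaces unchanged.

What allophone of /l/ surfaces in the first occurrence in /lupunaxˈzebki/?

[l]

/l/ — word-initial; rule 2 does not apply here → [l].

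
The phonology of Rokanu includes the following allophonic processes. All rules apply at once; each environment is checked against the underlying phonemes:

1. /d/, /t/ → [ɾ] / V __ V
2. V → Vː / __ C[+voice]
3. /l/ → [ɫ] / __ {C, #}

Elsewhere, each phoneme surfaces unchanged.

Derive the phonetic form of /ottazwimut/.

[ottaːzwiːmut]

/o/ (word-initial): rule 2 targets it, but not before a voiced consonant → unchanged [o].
/t/ (between /o/ and /t/): rule 1 targets it, but not between two vowels → unchanged [t].
/t/ (between /t/ and /a/) is in the target of rule 1 but the environment (between two vowels) is not met → [t].
/a/ (between /t/ and /z/) occurs before a voiced consonant → [aː] by rule 2.
/z/ (between /a/ and /w/): no rule targets it → [z].
/w/ — not in any rule's target class → [w].
/i/ — between /w/ and /m/, before a voiced consonant — surfaces as [iː] (rule 2).
/m/ (between /i/ and /u/) is unaffected → [m].
/u/ (between /m/ and /t/) fails the environment for rule 2, so it stays [u].
/t/ (word-final) is in the target of rule 1 but the environment (between two vowels) is not met → [t].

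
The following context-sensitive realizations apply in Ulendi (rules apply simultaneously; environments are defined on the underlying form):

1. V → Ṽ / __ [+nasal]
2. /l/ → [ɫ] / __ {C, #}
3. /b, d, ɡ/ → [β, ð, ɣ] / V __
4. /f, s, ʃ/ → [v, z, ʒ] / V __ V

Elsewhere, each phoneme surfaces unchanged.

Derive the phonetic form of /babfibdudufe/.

[baβfiβduðuve]

/b/ (word-initial) fails the environment for rule 3, so it stays [b].
/a/ (between /b/ and /b/): rule 1 targets it, but not before a nasal consonant → unchanged [a].
/b/ (between /a/ and /f/) occurs immediately after a vowel → [β] by rule 3.
/f/ — between /b/ and /i/; rule 4 does not apply here → [f].
/i/ (between /f/ and /b/): rule 1 targets it, but not before a nasal consonant → unchanged [i].
/b/ (between /i/ and /d/): immediately after a vowel, so rule 3 applies → [β].
/d/ (between /b/ and /u/): rule 3 targets it, but not immediately after a vowel → unchanged [d].
/u/ (between /d/ and /d/) is in the target of rule 1 but the environment (before a nasal consonant) is not met → [u].
/d/ meets the environment for rule 3 (immediately after a vowel) → [ð].
/u/ (between /d/ and /f/) fails the environment for rule 1, so it stays [u].
/f/ — between /u/ and /e/, between two vowels — surfaces as [v] (rule 4).
/e/ — word-final; rule 1 does not apply here → [e].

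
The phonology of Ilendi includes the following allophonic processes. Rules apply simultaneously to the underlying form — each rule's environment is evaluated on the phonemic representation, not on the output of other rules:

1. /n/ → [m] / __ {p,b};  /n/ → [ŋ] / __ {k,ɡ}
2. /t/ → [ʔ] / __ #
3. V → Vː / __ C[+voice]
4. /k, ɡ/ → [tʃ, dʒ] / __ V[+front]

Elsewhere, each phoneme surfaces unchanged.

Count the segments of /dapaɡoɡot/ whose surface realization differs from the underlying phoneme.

Segments that undergo a rule: /a/ → [aː] (rule 3); /o/ → [oː] (rule 3); /t/ → [ʔ] (rule 2).
All other segments surface unchanged.

3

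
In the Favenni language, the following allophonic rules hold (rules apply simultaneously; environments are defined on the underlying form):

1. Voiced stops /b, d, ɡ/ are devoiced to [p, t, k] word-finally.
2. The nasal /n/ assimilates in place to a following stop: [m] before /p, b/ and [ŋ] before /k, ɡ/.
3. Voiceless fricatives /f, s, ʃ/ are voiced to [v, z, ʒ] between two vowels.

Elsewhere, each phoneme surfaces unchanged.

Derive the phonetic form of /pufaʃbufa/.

[puvaʃbuva]

/f/ — between /u/ and /a/, between two vowels — surfaces as [v] (rule 3).
/ʃ/ (between /a/ and /b/) is in the target of rule 3 but the environment (between two vowels) is not met → [ʃ].
/b/ (between /ʃ/ and /u/) fails the environment for rule 1, so it stays [b].
/f/ meets the environment for rule 3 (between two vowels) → [v].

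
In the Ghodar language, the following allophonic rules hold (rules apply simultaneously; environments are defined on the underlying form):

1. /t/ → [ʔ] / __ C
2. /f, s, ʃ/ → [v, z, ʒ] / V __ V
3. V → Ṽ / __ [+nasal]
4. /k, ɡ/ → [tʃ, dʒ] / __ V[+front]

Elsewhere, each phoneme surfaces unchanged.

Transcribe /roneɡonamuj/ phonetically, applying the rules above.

[rõneɡõnãmuj]

/r/ stays [r].
/o/ (between /r/ and /n/): before a nasal consonant, so rule 3 applies → [õ].
/n/ (between /o/ and /e/): no rule targets it → [n].
/e/ (between /n/ and /ɡ/) fails the environment for rule 3, so it stays [e].
/ɡ/ — between /e/ and /o/; rule 4 does not apply here → [ɡ].
/o/ (between /ɡ/ and /n/): before a nasal consonant, so rule 3 applies → [õ].
/n/ (between /o/ and /a/): no rule targets it → [n].
/a/ (between /n/ and /m/) occurs before a nasal consonant → [ã] by rule 3.
/m/ (between /a/ and /u/): no rule targets it → [m].
/u/ (between /m/ and /j/) is in the target of rule 3 but the environment (before a nasal consonant) is not met → [u].
/j/ stays [j].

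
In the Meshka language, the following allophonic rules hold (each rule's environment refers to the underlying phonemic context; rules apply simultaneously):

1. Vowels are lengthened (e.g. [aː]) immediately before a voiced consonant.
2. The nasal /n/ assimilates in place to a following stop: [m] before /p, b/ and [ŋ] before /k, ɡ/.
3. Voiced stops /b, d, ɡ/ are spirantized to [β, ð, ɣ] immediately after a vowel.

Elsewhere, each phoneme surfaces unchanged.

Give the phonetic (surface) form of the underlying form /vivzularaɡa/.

[viːvzuːlaːraːɣa]

/v/ (word-initial): no rule targets it → [v].
Rule 1 applies to /i/ (between /v/ and /v/: before a voiced consonant) → [iː].
/v/ stays [v].
/z/ stays [z].
/u/ (between /z/ and /l/) occurs before a voiced consonant → [uː] by rule 1.
/l/ (between /u/ and /a/): no rule targets it → [l].
Rule 1 applies to /a/ (between /l/ and /r/: before a voiced consonant) → [aː].
/r/ (between /a/ and /a/): no rule targets it → [r].
/a/ (between /r/ and /ɡ/): before a voiced consonant, so rule 1 applies → [aː].
/ɡ/ (between /a/ and /a/) occurs immediately after a vowel → [ɣ] by rule 3.
/a/ (word-final) is in the target of rule 1 but the environment (before a voiced consonant) is not met → [a].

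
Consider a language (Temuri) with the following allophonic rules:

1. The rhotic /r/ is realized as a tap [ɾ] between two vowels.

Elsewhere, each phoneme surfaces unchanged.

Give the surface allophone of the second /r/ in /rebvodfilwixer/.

/r/ (word-final): rule 1 targets it, but not between two vowels → unchanged [r].

[r]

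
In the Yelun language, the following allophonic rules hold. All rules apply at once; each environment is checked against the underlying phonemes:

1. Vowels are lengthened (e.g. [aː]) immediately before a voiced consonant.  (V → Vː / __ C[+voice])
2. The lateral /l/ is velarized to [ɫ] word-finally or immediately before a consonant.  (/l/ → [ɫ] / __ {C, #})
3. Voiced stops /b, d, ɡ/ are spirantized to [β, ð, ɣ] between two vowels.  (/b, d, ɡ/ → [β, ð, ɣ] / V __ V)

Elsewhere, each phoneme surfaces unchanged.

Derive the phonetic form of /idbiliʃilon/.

/i/ (word-initial) occurs before a voiced consonant → [iː] by rule 1.
/d/ (between /i/ and /b/) is in the target of rule 3 but the environment (between two vowels) is not met → [d].
/b/ (between /d/ and /i/) fails the environment for rule 3, so it stays [b].
/i/ (between /b/ and /l/): before a voiced consonant, so rule 1 applies → [iː].
/l/ — between /i/ and /i/; rule 2 does not apply here → [l].
/i/ — between /l/ and /ʃ/; rule 1 does not apply here → [i].
/ʃ/ (between /i/ and /i/) is unaffected → [ʃ].
/i/ (between /ʃ/ and /l/) occurs before a voiced consonant → [iː] by rule 1.
/l/ (between /i/ and /o/): rule 2 targets it, but not word-finally or immediately before a consonant → unchanged [l].
Rule 1 applies to /o/ (between /l/ and /n/: before a voiced consonant) → [oː].
/n/ — not in any rule's target class → [n].

[iːdbiːliʃiːloːn]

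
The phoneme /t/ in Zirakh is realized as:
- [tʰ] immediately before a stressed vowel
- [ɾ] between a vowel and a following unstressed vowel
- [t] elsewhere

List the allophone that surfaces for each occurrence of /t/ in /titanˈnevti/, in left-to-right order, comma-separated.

[t], [ɾ], [t]

Occurrence 1 (position 1): no conditioning environment matches → elsewhere allophone [t].
Occurrence 2 (position 3): between a vowel and an unstressed vowel → [ɾ].
Occurrence 3 (position 9): no conditioning environment matches → elsewhere allophone [t].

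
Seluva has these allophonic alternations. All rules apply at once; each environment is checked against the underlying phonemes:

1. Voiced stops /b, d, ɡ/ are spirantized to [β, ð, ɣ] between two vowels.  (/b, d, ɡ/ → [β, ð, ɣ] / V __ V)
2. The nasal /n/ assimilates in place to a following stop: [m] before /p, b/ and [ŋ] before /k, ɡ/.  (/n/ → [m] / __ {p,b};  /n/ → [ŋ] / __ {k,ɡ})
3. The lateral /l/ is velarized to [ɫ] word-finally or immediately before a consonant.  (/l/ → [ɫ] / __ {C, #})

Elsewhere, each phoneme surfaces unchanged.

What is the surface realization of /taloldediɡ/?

[taloɫdeðiɡ]

/t/ (word-initial): no rule targets it → [t].
/a/ (between /t/ and /l/): no rule targets it → [a].
/l/ (between /a/ and /o/) is in the target of rule 3 but the environment (word-finally or immediately before a consonant) is not met → [l].
/o/ (between /l/ and /l/): no rule targets it → [o].
/l/ (between /o/ and /d/): word-finally or immediately before a consonant, so rule 3 applies → [ɫ].
/d/ (between /l/ and /e/) is in the target of rule 1 but the environment (between two vowels) is not met → [d].
/e/ (between /d/ and /d/): no rule targets it → [e].
/d/ — between /e/ and /i/, between two vowels — surfaces as [ð] (rule 1).
/i/ — not in any rule's target class → [i].
/ɡ/ — word-final; rule 1 does not apply here → [ɡ].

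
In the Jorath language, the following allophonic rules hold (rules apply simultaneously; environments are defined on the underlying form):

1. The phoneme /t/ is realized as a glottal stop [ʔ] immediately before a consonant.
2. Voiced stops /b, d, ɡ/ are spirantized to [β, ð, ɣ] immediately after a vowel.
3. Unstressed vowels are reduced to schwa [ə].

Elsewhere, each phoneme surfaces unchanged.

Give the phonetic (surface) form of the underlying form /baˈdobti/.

[bəˈðoβtə]

/b/ (word-initial) is in the target of rule 2 but the environment (immediately after a vowel) is not met → [b].
/a/ (between /b/ and /d/) occurs in an unstressed syllable → [ə] by rule 3.
/d/ — between /a/ and /o/, immediately after a vowel — surfaces as [ð] (rule 2).
/o/ (between /d/ and /b/) fails the environment for rule 3, so it stays [o].
/b/ (between /o/ and /t/) occurs immediately after a vowel → [β] by rule 2.
/t/ (between /b/ and /i/) is in the target of rule 1 but the environment (immediately before a consonant) is not met → [t].
/i/ meets the environment for rule 3 (in an unstressed syllable) → [ə].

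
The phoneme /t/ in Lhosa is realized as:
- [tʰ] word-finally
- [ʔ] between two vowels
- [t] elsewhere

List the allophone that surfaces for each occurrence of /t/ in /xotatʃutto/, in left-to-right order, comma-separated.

Occurrence 1 (position 3): between two vowels → [ʔ].
Occurrence 2 (position 5): no conditioning environment matches → elsewhere allophone [t].
Occurrence 3 (position 8): no conditioning environment matches → elsewhere allophone [t].
Occurrence 4 (position 9): no conditioning environment matches → elsewhere allophone [t].

[ʔ], [t], [t], [t]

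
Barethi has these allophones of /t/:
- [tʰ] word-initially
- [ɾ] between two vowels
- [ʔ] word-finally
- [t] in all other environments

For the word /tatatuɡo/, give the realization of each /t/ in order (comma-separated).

[tʰ], [ɾ], [ɾ]

Occurrence 1 (position 1): word-initially → [tʰ].
Occurrence 2 (position 3): between two vowels → [ɾ].
Occurrence 3 (position 5): between two vowels → [ɾ].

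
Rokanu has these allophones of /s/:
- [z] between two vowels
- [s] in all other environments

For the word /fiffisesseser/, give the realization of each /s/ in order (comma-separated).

[z], [s], [s], [z]

Occurrence 1 (position 6): between two vowels → [z].
Occurrence 2 (position 8): no conditioning environment matches → elsewhere allophone [s].
Occurrence 3 (position 9): no conditioning environment matches → elsewhere allophone [s].
Occurrence 4 (position 11): between two vowels → [z].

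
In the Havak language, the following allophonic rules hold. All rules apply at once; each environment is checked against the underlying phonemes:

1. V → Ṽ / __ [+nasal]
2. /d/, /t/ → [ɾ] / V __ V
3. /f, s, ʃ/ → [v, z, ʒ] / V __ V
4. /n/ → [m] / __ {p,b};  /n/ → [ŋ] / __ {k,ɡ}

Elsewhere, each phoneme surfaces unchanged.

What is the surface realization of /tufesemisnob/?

[tuvezẽmisnob]

/t/ (word-initial) is in the target of rule 2 but the environment (between two vowels) is not met → [t].
/u/ (between /t/ and /f/) is in the target of rule 1 but the environment (before a nasal consonant) is not met → [u].
/f/ meets the environment for rule 3 (between two vowels) → [v].
/e/ (between /f/ and /s/) fails the environment for rule 1, so it stays [e].
Rule 3 applies to /s/ (between /e/ and /e/: between two vowels) → [z].
/e/ (between /s/ and /m/): before a nasal consonant, so rule 1 applies → [ẽ].
/m/ (between /e/ and /i/) is unaffected → [m].
/i/ — between /m/ and /s/; rule 1 does not apply here → [i].
/s/ — between /i/ and /n/; rule 3 does not apply here → [s].
/n/ (between /s/ and /o/) is in the target of rule 4 but the environment (before a labial or velar stop) is not met → [n].
/o/ — between /n/ and /b/; rule 1 does not apply here → [o].
/b/ — not in any rule's target class → [b].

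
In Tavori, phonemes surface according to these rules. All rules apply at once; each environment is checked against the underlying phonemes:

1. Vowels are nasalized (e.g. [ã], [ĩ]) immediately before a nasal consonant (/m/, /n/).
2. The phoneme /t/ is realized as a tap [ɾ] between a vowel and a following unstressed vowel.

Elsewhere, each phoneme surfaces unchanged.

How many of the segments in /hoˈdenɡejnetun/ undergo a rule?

Segments that undergo a rule: /e/ → [ẽ] (rule 1); /t/ → [ɾ] (rule 2); /u/ → [ũ] (rule 1).
All other segments surface unchanged.

3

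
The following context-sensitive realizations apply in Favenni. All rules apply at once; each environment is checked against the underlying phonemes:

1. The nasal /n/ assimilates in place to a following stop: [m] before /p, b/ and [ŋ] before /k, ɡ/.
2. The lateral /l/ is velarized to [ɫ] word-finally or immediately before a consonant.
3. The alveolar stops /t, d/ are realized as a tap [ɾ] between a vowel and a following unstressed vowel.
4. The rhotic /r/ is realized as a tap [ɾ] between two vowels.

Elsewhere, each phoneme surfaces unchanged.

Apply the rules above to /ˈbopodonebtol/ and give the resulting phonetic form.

/b/ (word-initial) is unaffected → [b].
/o/ — not in any rule's target class → [o].
/p/ (between /o/ and /o/) is unaffected → [p].
/o/ (between /p/ and /d/) is unaffected → [o].
/d/ (between /o/ and /o/): between a vowel and a following unstressed vowel, so rule 3 applies → [ɾ].
/o/ (between /d/ and /n/) is unaffected → [o].
/n/ (between /o/ and /e/) is in the target of rule 1 but the environment (before a labial or velar stop) is not met → [n].
/e/ (between /n/ and /b/): no rule targets it → [e].
/b/ (between /e/ and /t/) is unaffected → [b].
/t/ (between /b/ and /o/) is in the target of rule 3 but the environment (between a vowel and a following unstressed vowel) is not met → [t].
/o/ — not in any rule's target class → [o].
/l/ meets the environment for rule 2 (word-finally or immediately before a consonant) → [ɫ].

[ˈbopoɾonebtoɫ]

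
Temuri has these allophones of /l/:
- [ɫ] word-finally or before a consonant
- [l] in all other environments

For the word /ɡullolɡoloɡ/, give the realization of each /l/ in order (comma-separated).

Occurrence 1 (position 3): word-finally or before a consonant → [ɫ].
Occurrence 2 (position 4): no conditioning environment matches → elsewhere allophone [l].
Occurrence 3 (position 6): word-finally or before a consonant → [ɫ].
Occurrence 4 (position 9): no conditioning environment matches → elsewhere allophone [l].

[ɫ], [l], [ɫ], [l]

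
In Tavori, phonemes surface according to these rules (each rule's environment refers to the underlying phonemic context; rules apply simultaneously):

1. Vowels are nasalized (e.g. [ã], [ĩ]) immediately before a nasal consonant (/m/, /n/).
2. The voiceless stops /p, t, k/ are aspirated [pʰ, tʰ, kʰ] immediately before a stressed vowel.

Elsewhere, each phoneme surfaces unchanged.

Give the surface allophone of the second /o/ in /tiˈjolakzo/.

/o/ (word-final) fails the environment for rule 1, so it stays [o].

[o]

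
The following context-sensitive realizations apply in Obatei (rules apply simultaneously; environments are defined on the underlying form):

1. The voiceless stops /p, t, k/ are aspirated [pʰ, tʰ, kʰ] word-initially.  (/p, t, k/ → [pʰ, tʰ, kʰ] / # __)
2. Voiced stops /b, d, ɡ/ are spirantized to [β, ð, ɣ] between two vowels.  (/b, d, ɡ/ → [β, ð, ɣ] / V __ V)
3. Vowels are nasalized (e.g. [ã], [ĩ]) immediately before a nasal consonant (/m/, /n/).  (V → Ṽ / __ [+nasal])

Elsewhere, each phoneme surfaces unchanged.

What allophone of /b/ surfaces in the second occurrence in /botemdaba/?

[β]

/b/ (between /a/ and /a/): between two vowels, so rule 2 applies → [β].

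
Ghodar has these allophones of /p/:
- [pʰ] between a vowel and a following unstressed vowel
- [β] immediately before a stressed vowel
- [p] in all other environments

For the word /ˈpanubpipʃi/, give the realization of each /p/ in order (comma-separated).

[β], [p], [p]

Occurrence 1 (position 1): immediately before a stressed vowel → [β].
Occurrence 2 (position 6): no conditioning environment matches → elsewhere allophone [p].
Occurrence 3 (position 8): no conditioning environment matches → elsewhere allophone [p].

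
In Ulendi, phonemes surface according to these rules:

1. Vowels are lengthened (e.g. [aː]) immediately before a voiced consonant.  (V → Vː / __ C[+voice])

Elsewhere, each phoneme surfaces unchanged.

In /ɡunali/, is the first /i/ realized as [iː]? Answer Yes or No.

No

/i/ (word-final) is in the target of rule 1 but the environment (before a voiced consonant) is not met → [i].
The actual realization is [i], not [iː].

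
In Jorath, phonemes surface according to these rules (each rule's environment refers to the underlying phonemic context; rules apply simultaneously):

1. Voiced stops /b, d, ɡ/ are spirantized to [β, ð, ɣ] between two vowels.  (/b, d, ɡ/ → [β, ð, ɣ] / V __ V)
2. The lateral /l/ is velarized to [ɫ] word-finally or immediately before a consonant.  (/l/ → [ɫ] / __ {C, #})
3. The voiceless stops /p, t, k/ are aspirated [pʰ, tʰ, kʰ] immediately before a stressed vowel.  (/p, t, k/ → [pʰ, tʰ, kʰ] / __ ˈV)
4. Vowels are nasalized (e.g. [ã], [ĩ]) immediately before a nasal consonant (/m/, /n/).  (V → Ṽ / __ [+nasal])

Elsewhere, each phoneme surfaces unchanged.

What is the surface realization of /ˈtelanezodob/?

[ˈtʰelãnezoðob]

/t/ — word-initial, immediately before a stressed vowel — surfaces as [tʰ] (rule 3).
/e/ (between /t/ and /l/): rule 4 targets it, but not before a nasal consonant → unchanged [e].
/l/ — between /e/ and /a/; rule 2 does not apply here → [l].
/a/ (between /l/ and /n/): before a nasal consonant, so rule 4 applies → [ã].
/n/ (between /a/ and /e/) is unaffected → [n].
/e/ — between /n/ and /z/; rule 4 does not apply here → [e].
/z/ — not in any rule's target class → [z].
/o/ (between /z/ and /d/): rule 4 targets it, but not before a nasal consonant → unchanged [o].
/d/ (between /o/ and /o/): between two vowels, so rule 1 applies → [ð].
/o/ (between /d/ and /b/) is in the target of rule 4 but the environment (before a nasal consonant) is not met → [o].
/b/ — word-final; rule 1 does not apply here → [b].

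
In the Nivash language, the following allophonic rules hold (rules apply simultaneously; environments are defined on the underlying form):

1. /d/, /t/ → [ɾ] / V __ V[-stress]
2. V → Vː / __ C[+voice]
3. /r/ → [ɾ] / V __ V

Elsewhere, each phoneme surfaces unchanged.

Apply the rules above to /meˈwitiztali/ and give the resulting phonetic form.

[meːˈwiɾiːztaːli]

/m/ stays [m].
/e/ meets the environment for rule 2 (before a voiced consonant) → [eː].
/w/ stays [w].
/i/ (between /w/ and /t/): rule 2 targets it, but not before a voiced consonant → unchanged [i].
/t/ — between /i/ and /i/, between a vowel and a following unstressed vowel — surfaces as [ɾ] (rule 1).
/i/ — between /t/ and /z/, before a voiced consonant — surfaces as [iː] (rule 2).
/z/ (between /i/ and /t/) is unaffected → [z].
/t/ (between /z/ and /a/) is in the target of rule 1 but the environment (between a vowel and a following unstressed vowel) is not met → [t].
/a/ (between /t/ and /l/) occurs before a voiced consonant → [aː] by rule 2.
/l/ — not in any rule's target class → [l].
/i/ (word-final) is in the target of rule 2 but the environment (before a voiced consonant) is not met → [i].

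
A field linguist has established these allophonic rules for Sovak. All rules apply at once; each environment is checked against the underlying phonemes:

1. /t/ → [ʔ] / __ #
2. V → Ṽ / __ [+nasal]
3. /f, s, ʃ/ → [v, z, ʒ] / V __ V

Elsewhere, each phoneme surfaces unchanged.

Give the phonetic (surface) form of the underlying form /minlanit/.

[mĩnlãniʔ]

/m/ — not in any rule's target class → [m].
/i/ meets the environment for rule 2 (before a nasal consonant) → [ĩ].
/n/ stays [n].
/l/ (between /n/ and /a/): no rule targets it → [l].
/a/ (between /l/ and /n/): before a nasal consonant, so rule 2 applies → [ã].
/n/ — not in any rule's target class → [n].
/i/ (between /n/ and /t/) is in the target of rule 2 but the environment (before a nasal consonant) is not met → [i].
/t/ meets the environment for rule 1 (word-finally) → [ʔ].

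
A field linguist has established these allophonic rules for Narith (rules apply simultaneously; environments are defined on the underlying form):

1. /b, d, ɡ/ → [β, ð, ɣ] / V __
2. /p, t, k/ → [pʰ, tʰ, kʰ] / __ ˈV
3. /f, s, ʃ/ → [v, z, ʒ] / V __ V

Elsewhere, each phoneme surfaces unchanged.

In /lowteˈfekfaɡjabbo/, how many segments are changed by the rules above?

Segments that undergo a rule: /f/ → [v] (rule 3); /ɡ/ → [ɣ] (rule 1); /b/ → [β] (rule 1).
All other segments surface unchanged.

3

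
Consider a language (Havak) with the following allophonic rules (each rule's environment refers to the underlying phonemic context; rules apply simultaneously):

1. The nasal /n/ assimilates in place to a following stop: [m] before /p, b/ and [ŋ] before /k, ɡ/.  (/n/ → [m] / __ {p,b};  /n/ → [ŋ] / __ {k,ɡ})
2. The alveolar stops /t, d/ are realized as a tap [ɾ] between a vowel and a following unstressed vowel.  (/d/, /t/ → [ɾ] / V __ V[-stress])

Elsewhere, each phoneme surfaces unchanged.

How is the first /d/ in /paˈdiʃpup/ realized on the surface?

/d/ (between /a/ and /i/): rule 2 targets it, but not between a vowel and a following unstressed vowel → unchanged [d].

[d]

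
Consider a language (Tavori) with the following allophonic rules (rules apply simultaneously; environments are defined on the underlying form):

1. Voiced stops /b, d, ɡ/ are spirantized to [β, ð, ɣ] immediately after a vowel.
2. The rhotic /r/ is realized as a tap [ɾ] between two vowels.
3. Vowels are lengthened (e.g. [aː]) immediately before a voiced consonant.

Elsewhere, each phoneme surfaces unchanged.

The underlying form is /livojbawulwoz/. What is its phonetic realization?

[liːvoːjbaːwuːlwoːz]

/i/ (between /l/ and /v/) occurs before a voiced consonant → [iː] by rule 3.
/o/ (between /v/ and /j/): before a voiced consonant, so rule 3 applies → [oː].
/b/ (between /j/ and /a/): rule 1 targets it, but not immediately after a vowel → unchanged [b].
Rule 3 applies to /a/ (between /b/ and /w/: before a voiced consonant) → [aː].
/u/ meets the environment for rule 3 (before a voiced consonant) → [uː].
Rule 3 applies to /o/ (between /w/ and /z/: before a voiced consonant) → [oː].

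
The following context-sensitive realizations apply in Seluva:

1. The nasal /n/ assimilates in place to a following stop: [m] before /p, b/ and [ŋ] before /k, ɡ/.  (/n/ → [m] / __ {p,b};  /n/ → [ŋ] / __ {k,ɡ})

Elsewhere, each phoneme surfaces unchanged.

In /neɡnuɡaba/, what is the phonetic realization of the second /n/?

/n/ (between /ɡ/ and /u/): rule 1 targets it, but not before a labial or velar stop → unchanged [n].

[n]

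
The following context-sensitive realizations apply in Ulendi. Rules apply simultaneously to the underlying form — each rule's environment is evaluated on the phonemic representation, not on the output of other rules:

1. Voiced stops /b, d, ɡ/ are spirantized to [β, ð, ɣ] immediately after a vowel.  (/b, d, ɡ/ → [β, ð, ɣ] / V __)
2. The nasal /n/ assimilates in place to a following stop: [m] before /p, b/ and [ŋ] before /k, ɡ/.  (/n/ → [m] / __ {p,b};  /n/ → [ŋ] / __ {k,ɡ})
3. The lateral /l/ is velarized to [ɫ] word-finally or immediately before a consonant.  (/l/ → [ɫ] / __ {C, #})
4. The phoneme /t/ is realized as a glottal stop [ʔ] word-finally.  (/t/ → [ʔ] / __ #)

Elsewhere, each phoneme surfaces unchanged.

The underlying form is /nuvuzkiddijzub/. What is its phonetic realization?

[nuvuzkiðdijzuβ]

/n/ (word-initial) fails the environment for rule 2, so it stays [n].
/u/ stays [u].
/v/ (between /u/ and /u/): no rule targets it → [v].
/u/ (between /v/ and /z/) is unaffected → [u].
/z/ — not in any rule's target class → [z].
/k/ (between /z/ and /i/) is unaffected → [k].
/i/ — not in any rule's target class → [i].
/d/ — between /i/ and /d/, immediately after a vowel — surfaces as [ð] (rule 1).
/d/ — between /d/ and /i/; rule 1 does not apply here → [d].
/i/ (between /d/ and /j/): no rule targets it → [i].
/j/ — not in any rule's target class → [j].
/z/ (between /j/ and /u/): no rule targets it → [z].
/u/ (between /z/ and /b/) is unaffected → [u].
/b/ meets the environment for rule 1 (immediately after a vowel) → [β].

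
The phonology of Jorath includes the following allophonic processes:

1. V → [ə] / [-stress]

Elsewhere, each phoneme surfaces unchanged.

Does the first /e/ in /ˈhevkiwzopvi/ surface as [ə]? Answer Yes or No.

/e/ (between /h/ and /v/) is in the target of rule 1 but the environment (in an unstressed syllable) is not met → [e].
The actual realization is [e], not [ə].

No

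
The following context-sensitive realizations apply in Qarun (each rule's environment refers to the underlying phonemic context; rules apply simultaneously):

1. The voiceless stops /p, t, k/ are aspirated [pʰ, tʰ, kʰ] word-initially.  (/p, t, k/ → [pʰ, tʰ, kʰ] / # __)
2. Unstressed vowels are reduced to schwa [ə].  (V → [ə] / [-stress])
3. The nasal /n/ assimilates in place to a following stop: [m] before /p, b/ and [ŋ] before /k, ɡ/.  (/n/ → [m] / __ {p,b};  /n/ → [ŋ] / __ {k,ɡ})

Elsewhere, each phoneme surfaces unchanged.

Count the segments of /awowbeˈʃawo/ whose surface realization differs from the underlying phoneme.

4

Segments that undergo a rule: /a/ → [ə] (rule 2); /o/ → [ə] (rule 2); /e/ → [ə] (rule 2); /o/ → [ə] (rule 2).
All other segments surface unchanged.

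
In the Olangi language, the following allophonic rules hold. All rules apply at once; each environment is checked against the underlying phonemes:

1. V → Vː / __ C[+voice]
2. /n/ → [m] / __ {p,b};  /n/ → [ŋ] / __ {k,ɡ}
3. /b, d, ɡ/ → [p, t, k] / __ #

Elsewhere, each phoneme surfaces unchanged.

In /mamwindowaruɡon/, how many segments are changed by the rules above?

6

Segments that undergo a rule: /a/ → [aː] (rule 1); /i/ → [iː] (rule 1); /o/ → [oː] (rule 1); /a/ → [aː] (rule 1); /u/ → [uː] (rule 1); /o/ → [oː] (rule 1).
All other segments surface unchanged.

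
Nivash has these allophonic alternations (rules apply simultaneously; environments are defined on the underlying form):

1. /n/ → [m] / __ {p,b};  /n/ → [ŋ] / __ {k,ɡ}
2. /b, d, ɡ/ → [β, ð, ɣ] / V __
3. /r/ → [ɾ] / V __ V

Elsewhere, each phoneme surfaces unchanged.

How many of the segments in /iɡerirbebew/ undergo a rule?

Segments that undergo a rule: /ɡ/ → [ɣ] (rule 2); /r/ → [ɾ] (rule 3); /b/ → [β] (rule 2).
All other segments surface unchanged.

3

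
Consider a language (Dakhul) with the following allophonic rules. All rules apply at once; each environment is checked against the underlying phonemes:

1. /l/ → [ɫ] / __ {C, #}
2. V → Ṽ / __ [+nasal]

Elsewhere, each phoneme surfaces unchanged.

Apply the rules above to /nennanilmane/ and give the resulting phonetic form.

[nẽnnãniɫmãne]

/e/ — between /n/ and /n/, before a nasal consonant — surfaces as [ẽ] (rule 2).
/a/ (between /n/ and /n/) occurs before a nasal consonant → [ã] by rule 2.
/i/ — between /n/ and /l/; rule 2 does not apply here → [i].
/l/ (between /i/ and /m/): word-finally or immediately before a consonant, so rule 1 applies → [ɫ].
/a/ meets the environment for rule 2 (before a nasal consonant) → [ã].
/e/ (word-final): rule 2 targets it, but not before a nasal consonant → unchanged [e].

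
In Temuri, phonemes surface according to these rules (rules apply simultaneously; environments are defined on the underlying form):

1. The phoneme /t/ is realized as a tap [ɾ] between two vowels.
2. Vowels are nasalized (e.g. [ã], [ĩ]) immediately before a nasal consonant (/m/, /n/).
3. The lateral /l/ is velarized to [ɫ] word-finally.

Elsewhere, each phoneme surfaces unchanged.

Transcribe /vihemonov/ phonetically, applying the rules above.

[vihẽmõnov]

/v/ — not in any rule's target class → [v].
/i/ (between /v/ and /h/) is in the target of rule 2 but the environment (before a nasal consonant) is not met → [i].
/h/ stays [h].
/e/ (between /h/ and /m/) occurs before a nasal consonant → [ẽ] by rule 2.
/m/ (between /e/ and /o/) is unaffected → [m].
/o/ (between /m/ and /n/): before a nasal consonant, so rule 2 applies → [õ].
/n/ (between /o/ and /o/) is unaffected → [n].
/o/ (between /n/ and /v/) is in the target of rule 2 but the environment (before a nasal consonant) is not met → [o].
/v/ — not in any rule's target class → [v].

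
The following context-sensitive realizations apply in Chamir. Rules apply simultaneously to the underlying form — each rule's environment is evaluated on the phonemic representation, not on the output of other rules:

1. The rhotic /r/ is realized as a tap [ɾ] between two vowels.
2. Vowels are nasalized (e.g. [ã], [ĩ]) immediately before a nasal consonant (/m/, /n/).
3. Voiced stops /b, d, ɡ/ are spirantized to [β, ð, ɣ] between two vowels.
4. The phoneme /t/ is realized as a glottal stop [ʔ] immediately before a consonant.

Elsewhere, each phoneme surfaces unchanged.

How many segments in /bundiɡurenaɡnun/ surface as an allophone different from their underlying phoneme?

Segments that undergo a rule: /u/ → [ũ] (rule 2); /ɡ/ → [ɣ] (rule 3); /r/ → [ɾ] (rule 1); /e/ → [ẽ] (rule 2); /u/ → [ũ] (rule 2).
All other segments surface unchanged.

5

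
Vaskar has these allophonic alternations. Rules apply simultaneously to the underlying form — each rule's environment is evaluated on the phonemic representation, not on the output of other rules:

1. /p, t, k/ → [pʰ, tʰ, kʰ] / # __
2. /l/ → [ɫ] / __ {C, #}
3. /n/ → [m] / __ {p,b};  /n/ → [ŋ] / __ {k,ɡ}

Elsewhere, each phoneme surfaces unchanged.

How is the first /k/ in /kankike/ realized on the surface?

/k/ (word-initial) occurs word-initially → [kʰ] by rule 1.

[kʰ]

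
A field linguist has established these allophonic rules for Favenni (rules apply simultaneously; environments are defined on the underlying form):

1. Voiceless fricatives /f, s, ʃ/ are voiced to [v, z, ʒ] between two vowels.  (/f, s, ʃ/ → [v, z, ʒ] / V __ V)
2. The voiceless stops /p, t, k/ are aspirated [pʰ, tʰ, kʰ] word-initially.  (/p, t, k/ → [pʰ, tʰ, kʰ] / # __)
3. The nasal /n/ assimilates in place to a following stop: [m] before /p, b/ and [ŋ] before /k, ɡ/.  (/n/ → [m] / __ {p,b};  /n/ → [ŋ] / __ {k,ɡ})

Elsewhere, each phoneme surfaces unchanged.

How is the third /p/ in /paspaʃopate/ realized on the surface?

[p]

/p/ (between /o/ and /a/) is in the target of rule 2 but the environment (word-initially) is not met → [p].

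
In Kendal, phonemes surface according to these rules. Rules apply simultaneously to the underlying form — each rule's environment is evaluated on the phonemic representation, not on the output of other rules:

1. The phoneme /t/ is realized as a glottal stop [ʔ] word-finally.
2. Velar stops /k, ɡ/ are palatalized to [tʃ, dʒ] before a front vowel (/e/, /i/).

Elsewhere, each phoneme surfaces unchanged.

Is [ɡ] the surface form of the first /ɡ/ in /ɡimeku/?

/ɡ/ — word-initial, before a front vowel — surfaces as [dʒ] (rule 2).
The actual realization is [dʒ], not [ɡ].

No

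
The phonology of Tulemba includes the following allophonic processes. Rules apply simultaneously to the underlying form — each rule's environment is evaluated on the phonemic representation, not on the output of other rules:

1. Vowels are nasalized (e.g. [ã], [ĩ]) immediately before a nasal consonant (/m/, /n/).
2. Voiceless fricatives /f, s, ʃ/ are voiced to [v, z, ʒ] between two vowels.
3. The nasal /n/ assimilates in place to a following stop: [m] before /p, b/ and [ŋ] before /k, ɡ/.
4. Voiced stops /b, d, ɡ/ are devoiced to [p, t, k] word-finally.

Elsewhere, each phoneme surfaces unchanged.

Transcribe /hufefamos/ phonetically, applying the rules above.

[huvevãmos]

/h/ stays [h].
/u/ (between /h/ and /f/): rule 1 targets it, but not before a nasal consonant → unchanged [u].
/f/ (between /u/ and /e/) occurs between two vowels → [v] by rule 2.
/e/ (between /f/ and /f/) is in the target of rule 1 but the environment (before a nasal consonant) is not met → [e].
/f/ meets the environment for rule 2 (between two vowels) → [v].
/a/ (between /f/ and /m/) occurs before a nasal consonant → [ã] by rule 1.
/m/ (between /a/ and /o/): no rule targets it → [m].
/o/ (between /m/ and /s/): rule 1 targets it, but not before a nasal consonant → unchanged [o].
/s/ (word-final) fails the environment for rule 2, so it stays [s].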